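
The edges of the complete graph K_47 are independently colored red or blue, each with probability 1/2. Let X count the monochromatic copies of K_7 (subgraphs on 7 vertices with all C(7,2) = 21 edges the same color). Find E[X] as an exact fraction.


Let X = Σ_S X_S over the C(47, 7) = 62891499 subsets S of size 7, where X_S = 1 if the K_7 on S is monochromatic.
For a fixed S, the K_7 on S has C(7, 2) = 21 edges. P[all 21 edges red] = (1/2)^21, and likewise for blue, so P[monochromatic] = 2·(1/2)^21 = 2^{1 − 21} = 1/1048576.
Summing: E[X] = C(47, 7) · 2^{1 − 21} = 62891499 · 1/1048576 = 62891499/1048576.
Numerically: E[X] ≈ 59.978.

E[X] = C(47,7)·2^(1−C(7,2)) = 62891499/1048576 ≈ 59.978.


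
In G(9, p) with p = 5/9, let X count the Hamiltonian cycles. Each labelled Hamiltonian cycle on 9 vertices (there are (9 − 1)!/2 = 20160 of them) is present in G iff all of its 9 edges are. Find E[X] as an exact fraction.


K_9 has (9 − 1)!/2 = 20160 labelled Hamiltonian cycles.
For each such Hamiltonian cycle H, let X_H = 1 if all 9 edges of H are present in G. Then P[X_H = 1] = p^{9} = (5/9)^{9} = 1953125/387420489.
Summing the indicators: E[X] = Σ_H E[X_H] = 20160 · p^{9} = 20160 · 1953125/387420489 = 4375000000/43046721.
Numerically: E[X] ≈ 101.634.

E[X] = 20160 · (5/9)^{9} = 4375000000/43046721 ≈ 101.634.


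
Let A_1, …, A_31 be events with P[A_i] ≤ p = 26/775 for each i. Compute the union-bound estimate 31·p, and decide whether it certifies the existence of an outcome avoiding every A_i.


Union bound: P[∪_{i=1}^{31} A_i] ≤ Σ_i P[A_i] ≤ 31·p = 31·(26/775) = 26/25.
Numerically: 26/25 ≈ 1.040000.
Is 26/25 < 1? NO.
Since the bound 26/25 is ≥ 1, the union bound is uninformative here; it does NOT by itself certify existence.

31·p = 26/25 ≈ 1.040000; existence NOT certified by the union bound.


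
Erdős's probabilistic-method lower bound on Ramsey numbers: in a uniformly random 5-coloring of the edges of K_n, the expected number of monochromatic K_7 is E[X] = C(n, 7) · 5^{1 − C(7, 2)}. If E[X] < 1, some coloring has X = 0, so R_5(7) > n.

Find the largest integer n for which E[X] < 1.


We need C(n, 7) · 5^{1 − 21} < 1, i.e. C(n, 7) < 5^{21 − 1} = 95367431640625.
Check values of n near the boundary:
  n = 336: C(336, 7) = 90079147136880; 90079147136880 < 95367431640625? YES
  n = 337: C(337, 7) = 91989916924632; 91989916924632 < 95367431640625? YES
  n = 338: C(338, 7) = 93935323022736; 93935323022736 < 95367431640625? YES
  n = 339: C(339, 7) = 95915887062372; 95915887062372 < 95367431640625? NO
  n = 340: C(340, 7) = 97932136940560; 97932136940560 < 95367431640625? NO
The largest n with C(n, 7) < 95367431640625 is n = 338 (where E[X] = 93935323022736/95367431640625 ≈ 0.985). Hence R_5(7) > 338, i.e. R_5(7) ≥ 339.

Largest n = 338; hence R_5(7) > 338.


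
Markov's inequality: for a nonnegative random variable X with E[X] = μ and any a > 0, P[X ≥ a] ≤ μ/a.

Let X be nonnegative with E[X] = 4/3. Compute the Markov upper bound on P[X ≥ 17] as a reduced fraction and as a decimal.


μ = E[X] = 4/3, a = 17.
Markov: P[X ≥ 17] ≤ μ/a = (4/3)/17 = 4/51.
Numerically: ≈ 0.07843.
(Since a = 17 > μ = 1.33333, the bound 4/51 is < 1 and informative.)

P[X ≥ 17] ≤ 4/51 ≈ 0.07843.


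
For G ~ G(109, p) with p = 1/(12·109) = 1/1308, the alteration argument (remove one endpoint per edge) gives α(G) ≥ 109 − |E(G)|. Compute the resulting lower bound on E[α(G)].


E[|E(G)|] = C(109, 2)·p = 5886 · (1/1308) = 9/2.
E[α(G)] ≥ n − E[|E(G)|] = 109 − 9/2 = 209/2.
Numerically: ≈ 104.5000.
(This is only a lower bound; the true E[α(G)] may be larger.)

E[α(G)] ≥ 209/2 ≈ 104.5000.


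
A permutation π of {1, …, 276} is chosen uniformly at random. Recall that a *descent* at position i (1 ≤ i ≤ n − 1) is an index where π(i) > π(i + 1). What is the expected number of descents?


Write X = Σ X_I over i = 1, …, 275, with X_I the indicator of one descent.
There are 275 indicators.
For each fixed i, the pair (π(i), π(i+1)) is a uniformly random ordered pair of distinct values from {1, …, 276}; by symmetry P[π(i) > π(i+1)] = 1/2.
By linearity: E[X] = 275 · (1/2) = (276 − 1) · (1/2) = 275/2 ≈ 137.50000.

E[X] = 275/2 = 137.50000.


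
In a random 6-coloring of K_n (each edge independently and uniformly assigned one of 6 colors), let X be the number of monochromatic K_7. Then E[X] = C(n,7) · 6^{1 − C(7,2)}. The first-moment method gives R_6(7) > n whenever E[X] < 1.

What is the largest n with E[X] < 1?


We need C(n, 7) · 6^{1 − 21} < 1, i.e. C(n, 7) < 6^{21 − 1} = 3656158440062976.
Check values of n near the boundary:
  n = 565: C(565, 7) = 3513212521235560; 3513212521235560 < 3656158440062976? YES
  n = 566: C(566, 7) = 3557206237959440; 3557206237959440 < 3656158440062976? YES
  n = 567: C(567, 7) = 3601671315933933; 3601671315933933 < 3656158440062976? YES
  n = 568: C(568, 7) = 3646611956239704; 3646611956239704 < 3656158440062976? YES
  n = 569: C(569, 7) = 3692032389858348; 3692032389858348 < 3656158440062976? NO
  n = 570: C(570, 7) = 3737936877831720; 3737936877831720 < 3656158440062976? NO
The largest n with C(n, 7) < 3656158440062976 is n = 568 (where E[X] = 16882462760369/16926659444736 ≈ 0.99739). Hence R_6(7) > 568, i.e. R_6(7) ≥ 569.

Largest n = 568; hence R_6(7) > 568.


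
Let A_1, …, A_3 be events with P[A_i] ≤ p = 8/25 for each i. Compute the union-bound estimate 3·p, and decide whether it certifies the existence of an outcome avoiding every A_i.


Union bound: P[∪_{i=1}^{3} A_i] ≤ Σ_i P[A_i] ≤ 3·p = 3·(8/25) = 24/25.
Numerically: 24/25 ≈ 0.960.
Is 24/25 < 1? YES.
Since P[∪ A_i] ≤ 24/25 < 1, the complement has P[∩ A_i^c] ≥ 1 − 24/25 = 1/25 > 0, so some outcome avoids every A_i.

3·p = 24/25 ≈ 0.960; existence CERTIFIED by the union bound.


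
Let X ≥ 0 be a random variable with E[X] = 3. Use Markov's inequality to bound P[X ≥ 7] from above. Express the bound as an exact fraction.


μ = E[X] = 3, a = 7.
Markov: P[X ≥ 7] ≤ μ/a = (3)/7 = 3/7.
Numerically: ≈ 0.4286.
(Since a = 7 > μ = 3.0000, the bound 3/7 is < 1 and informative.)

P[X ≥ 7] ≤ 3/7 ≈ 0.4286.


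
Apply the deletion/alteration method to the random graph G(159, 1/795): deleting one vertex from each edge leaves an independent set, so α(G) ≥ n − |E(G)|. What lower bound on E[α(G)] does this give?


E[|E(G)|] = C(159, 2)·p = 12561 · (1/795) = 79/5.
E[α(G)] ≥ n − E[|E(G)|] = 159 − 79/5 = 716/5.
Numerically: ≈ 143.2000.
(This is only a lower bound; the true E[α(G)] may be larger.)

E[α(G)] ≥ 716/5 ≈ 143.2000.


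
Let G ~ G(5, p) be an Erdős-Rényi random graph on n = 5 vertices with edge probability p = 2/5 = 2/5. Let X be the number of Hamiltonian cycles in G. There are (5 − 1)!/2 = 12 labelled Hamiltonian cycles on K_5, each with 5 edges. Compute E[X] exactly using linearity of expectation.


K_5 has (5 − 1)!/2 = 12 labelled Hamiltonian cycles.
For each such Hamiltonian cycle H, let X_H = 1 if all 5 edges of H are present in G. Then P[X_H = 1] = p^{5} = (2/5)^{5} = 32/3125.
Summing the indicators: E[X] = Σ_H E[X_H] = 12 · p^{5} = 12 · 32/3125 = 384/3125.
Numerically: E[X] ≈ 0.123.

E[X] = 12 · (2/5)^{5} = 384/3125 ≈ 0.123.


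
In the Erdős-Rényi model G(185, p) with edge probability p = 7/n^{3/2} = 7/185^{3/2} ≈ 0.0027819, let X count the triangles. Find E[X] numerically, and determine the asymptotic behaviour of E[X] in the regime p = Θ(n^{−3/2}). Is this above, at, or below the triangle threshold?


Number of potential triangles: C(185, 3) = 1038220.
Each occurs with probability p³ ≈ (0.0027819)³ ≈ 2.1528875e-08.
By linearity: E[X] = C(185, 3)·p³ ≈ 1038220 · 2.1528875e-08 ≈ 0.02235.
Since α = 3/2 > 1, p = c/n^{3/2} = o(1/n) is below the triangle threshold p ~ 1/n. Asymptotically E[X] ~ (c³/6)·n^{3(1−α)} = (7³/6)·n^{-1.5} → 0, so by Markov's inequality G has no triangles w.h.p.

E[X] ≈ 0.02235; in regime p = Θ(1/n^{3/2}) E[X] tends to 0 (below the triangle threshold p ~ 1/n).


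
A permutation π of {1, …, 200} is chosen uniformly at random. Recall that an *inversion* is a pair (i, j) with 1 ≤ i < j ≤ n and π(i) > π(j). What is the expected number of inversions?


Write X = Σ X_I over the C(200, 2) = 19900 pairs i < j, with X_I the indicator of one inversion.
There are 19900 indicators.
For each fixed pair i < j, the values π(i) and π(j) are two distinct elements of {1, …, 200} in uniformly random order; by symmetry P[π(i) > π(j)] = 1/2.
By linearity: E[X] = 19900 · (1/2) = C(200, 2) · (1/2) = 19900/2 = 9950 ≈ 9950.000000.

E[X] = 9950 = 9950.000000.


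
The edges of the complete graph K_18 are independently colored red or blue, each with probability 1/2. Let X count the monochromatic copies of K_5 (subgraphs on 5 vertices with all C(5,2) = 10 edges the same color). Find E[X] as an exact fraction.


Let X = Σ_S X_S over the C(18, 5) = 8568 subsets S of size 5, where X_S = 1 if the K_5 on S is monochromatic.
For a fixed S, the K_5 on S has C(5, 2) = 10 edges. P[all 10 edges red] = (1/2)^10, and likewise for blue, so P[monochromatic] = 2·(1/2)^10 = 2^{1 − 10} = 1/512.
By linearity: E[X] = C(18, 5) · 2^{1 − 10} = 8568 · 1/512 = 1071/64.
Numerically: E[X] ≈ 16.734.

E[X] = C(18,5)·2^(1−C(5,2)) = 1071/64 ≈ 16.734.


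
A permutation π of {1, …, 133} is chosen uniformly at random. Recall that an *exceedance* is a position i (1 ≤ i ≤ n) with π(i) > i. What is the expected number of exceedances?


Write X = Σ_{i=1}^{133} X_i, where X_i = 1_{π(i) > i}.
For each fixed i, π(i) is uniform over {1, …, 133} (marginal of a uniform permutation), so P[π(i) > i] = (n − i)/n. Summing: Σ_{i=1}^{133} (n − i)/n = (0 + 1 + … + 132)/133 = 133(133 − 1)/(2·133) = (133 − 1)/2.
Hence E[X] = Σ_{i=1}^{133} (133 − i)/133 = 66 ≈ 66.0000.

E[X] = 66 = 66.0000.


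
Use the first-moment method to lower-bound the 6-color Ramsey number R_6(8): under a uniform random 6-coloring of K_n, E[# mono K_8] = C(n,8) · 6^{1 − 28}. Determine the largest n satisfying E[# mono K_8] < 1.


We need C(n, 8) · 6^{1 − 28} < 1, i.e. C(n, 8) < 6^{28 − 1} = 1023490369077469249536.
Check values of n near the boundary:
  n = 1590: C(1590, 8) = 995397314198933813310; 995397314198933813310 < 1023490369077469249536? YES
  n = 1591: C(1591, 8) = 1000427749141189953870; 1000427749141189953870 < 1023490369077469249536? YES
  n = 1592: C(1592, 8) = 1005480414540892933435; 1005480414540892933435 < 1023490369077469249536? YES
  n = 1593: C(1593, 8) = 1010555394551193970323; 1010555394551193970323 < 1023490369077469249536? YES
  n = 1594: C(1594, 8) = 1015652773590544255167; 1015652773590544255167 < 1023490369077469249536? YES
  n = 1595: C(1595, 8) = 1020772636343363633895; 1020772636343363633895 < 1023490369077469249536? YES
  n = 1596: C(1596, 8) = 1025915067760710553965; 1025915067760710553965 < 1023490369077469249536? NO
  n = 1597: C(1597, 8) = 1031080153060953275445; 1031080153060953275445 < 1023490369077469249536? NO
The largest n with C(n, 8) < 1023490369077469249536 is n = 1595 (where E[X] = 113419181815929292655/113721152119718805504 ≈ 0.9973446). Hence R_6(8) > 1595, i.e. R_6(8) ≥ 1596.

Largest n = 1595; hence R_6(8) > 1595.


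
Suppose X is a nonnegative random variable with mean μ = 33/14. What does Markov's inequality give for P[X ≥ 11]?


μ = E[X] = 33/14, a = 11.
Markov: P[X ≥ 11] ≤ μ/a = (33/14)/11 = 3/14.
Numerically: ≈ 0.214.
(Since a = 11 > μ = 2.357, the bound 3/14 is < 1 and informative.)

P[X ≥ 11] ≤ 3/14 ≈ 0.214.


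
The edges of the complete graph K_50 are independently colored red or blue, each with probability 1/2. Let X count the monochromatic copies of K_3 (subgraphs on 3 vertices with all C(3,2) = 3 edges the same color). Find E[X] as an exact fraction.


Let X = Σ_S X_S over the C(50, 3) = 19600 subsets S of size 3, where X_S = 1 if the K_3 on S is monochromatic.
For a fixed S, the K_3 on S has C(3, 2) = 3 edges. P[all 3 edges red] = (1/2)^3, and likewise for blue, so P[monochromatic] = 2·(1/2)^3 = 2^{1 − 3} = 1/4.
By linearity: E[X] = C(50, 3) · 2^{1 − 3} = 19600 · 1/4 = 4900.
Numerically: E[X] ≈ 4900.0000.

E[X] = C(50,3)·2^(1−C(3,2)) = 4900 ≈ 4900.0000.


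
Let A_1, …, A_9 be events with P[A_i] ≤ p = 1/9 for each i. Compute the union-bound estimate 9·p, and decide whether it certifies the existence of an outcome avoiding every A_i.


Union bound: P[∪_{i=1}^{9} A_i] ≤ Σ_i P[A_i] ≤ 9·p = 9·(1/9) = 1.
Numerically: 1 ≈ 1.000000.
Is 1 < 1? NO.
Since the bound 1 is ≥ 1, the union bound is uninformative here; it does NOT by itself certify existence.

9·p = 1 ≈ 1.000000; existence NOT certified by the union bound.


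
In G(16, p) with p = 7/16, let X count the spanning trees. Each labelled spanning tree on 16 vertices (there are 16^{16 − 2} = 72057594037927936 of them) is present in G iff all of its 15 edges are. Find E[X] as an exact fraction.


K_16 has 16^{16 − 2} = 72057594037927936 labelled spanning trees.
For each such spanning tree H, let X_H = 1 if all 15 edges of H are present in G. Then P[X_H = 1] = p^{15} = (7/16)^{15} = 4747561509943/1152921504606846976.
By linearity: E[X] = Σ_H E[X_H] = 72057594037927936 · p^{15} = 72057594037927936 · 4747561509943/1152921504606846976 = 4747561509943/16.
Numerically: E[X] ≈ 2.97e+11.

E[X] = 72057594037927936 · (7/16)^{15} = 4747561509943/16 ≈ 2.97e+11.


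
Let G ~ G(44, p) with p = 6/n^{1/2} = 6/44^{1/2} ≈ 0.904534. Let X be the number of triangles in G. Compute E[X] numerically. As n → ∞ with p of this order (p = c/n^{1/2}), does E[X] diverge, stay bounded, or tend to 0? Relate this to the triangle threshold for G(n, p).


Number of potential triangles: C(44, 3) = 13244.
Each occurs with probability p³ ≈ (0.904534)³ ≈ 7.40073300e-01.
By linearity: E[X] = C(44, 3)·p³ ≈ 13244 · 7.40073300e-01 ≈ 9801.530790.
Since α = 1/2 < 1, p = c/n^{1/2} ≫ 1/n is above the triangle threshold p ~ 1/n. Asymptotically E[X] ~ (c³/6)·n^{3(1−α)} = (6³/6)·n^{1.5} → ∞; triangles are abundant w.h.p.

E[X] ≈ 9801.530790; in regime p = Θ(1/n^{1/2}) E[X] diverges (above the triangle threshold p ~ 1/n).


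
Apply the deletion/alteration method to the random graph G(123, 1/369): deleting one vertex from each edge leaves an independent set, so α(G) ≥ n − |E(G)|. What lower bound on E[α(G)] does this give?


E[|E(G)|] = C(123, 2)·p = 7503 · (1/369) = 61/3.
E[α(G)] ≥ n − E[|E(G)|] = 123 − 61/3 = 308/3.
Numerically: ≈ 102.667.
(This is only a lower bound; the true E[α(G)] may be larger.)

E[α(G)] ≥ 308/3 ≈ 102.667.


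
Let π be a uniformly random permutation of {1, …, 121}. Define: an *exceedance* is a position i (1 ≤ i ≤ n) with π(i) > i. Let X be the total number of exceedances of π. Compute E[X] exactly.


Write X = Σ_{i=1}^{121} X_i, where X_i = 1_{π(i) > i}.
For each fixed i, π(i) is uniform over {1, …, 121} (marginal of a uniform permutation), so P[π(i) > i] = (n − i)/n. Summing: Σ_{i=1}^{121} (n − i)/n = (0 + 1 + … + 120)/121 = 121(121 − 1)/(2·121) = (121 − 1)/2.
Hence E[X] = Σ_{i=1}^{121} (121 − i)/121 = 60 ≈ 60.00000.

E[X] = 60 = 60.00000.


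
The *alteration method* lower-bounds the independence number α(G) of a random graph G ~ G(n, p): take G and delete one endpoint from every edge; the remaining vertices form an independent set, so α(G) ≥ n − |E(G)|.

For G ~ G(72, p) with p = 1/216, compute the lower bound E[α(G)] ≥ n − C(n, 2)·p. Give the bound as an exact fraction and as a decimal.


E[|E(G)|] = C(72, 2)·p = 2556 · (1/216) = 71/6.
E[α(G)] ≥ n − E[|E(G)|] = 72 − 71/6 = 361/6.
Numerically: ≈ 60.166667.
(This is only a lower bound; the true E[α(G)] may be larger.)

E[α(G)] ≥ 361/6 ≈ 60.166667.


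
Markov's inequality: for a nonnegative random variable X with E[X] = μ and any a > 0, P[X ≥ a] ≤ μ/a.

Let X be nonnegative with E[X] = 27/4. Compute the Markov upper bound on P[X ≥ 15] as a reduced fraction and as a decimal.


μ = E[X] = 27/4, a = 15.
Markov: P[X ≥ 15] ≤ μ/a = (27/4)/15 = 9/20.
Numerically: ≈ 0.4500.
(Since a = 15 > μ = 6.7500, the bound 9/20 is < 1 and informative.)

P[X ≥ 15] ≤ 9/20 ≈ 0.4500.


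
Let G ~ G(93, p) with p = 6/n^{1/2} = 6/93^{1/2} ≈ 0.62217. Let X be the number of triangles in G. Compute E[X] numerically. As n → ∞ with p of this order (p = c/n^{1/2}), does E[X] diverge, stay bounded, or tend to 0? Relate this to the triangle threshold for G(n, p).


Number of potential triangles: C(93, 3) = 129766.
Each occurs with probability p³ ≈ (0.62217)³ ≈ 2.4084039e-01.
By linearity: E[X] = C(93, 3)·p³ ≈ 129766 · 2.4084039e-01 ≈ 31252.89452.
Since α = 1/2 < 1, p = c/n^{1/2} ≫ 1/n is above the triangle threshold p ~ 1/n. Asymptotically E[X] ~ (c³/6)·n^{3(1−α)} = (6³/6)·n^{1.5} → ∞; triangles are abundant w.h.p.

E[X] ≈ 31252.89452; in regime p = Θ(1/n^{1/2}) E[X] diverges (above the triangle threshold p ~ 1/n).


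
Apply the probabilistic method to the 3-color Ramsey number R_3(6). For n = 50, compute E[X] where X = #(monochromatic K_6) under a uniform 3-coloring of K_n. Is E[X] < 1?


E[X] = C(50, 6) · 3^{1 − 15} = 15890700 · 3^{−14} = 15890700/4782969.
As a reduced fraction: E[X] = 5296900/1594323 ≈ 3.3224.
Is E[X] < 1? NO.
Since E[X] ≥ 1, the first-moment bound is inconclusive at n = 50; it does NOT by itself certify R_3(6) > 50.

E[X] = 5296900/1594323 ≈ 3.3224; E[X] ≥ 1; first-moment method inconclusive here.


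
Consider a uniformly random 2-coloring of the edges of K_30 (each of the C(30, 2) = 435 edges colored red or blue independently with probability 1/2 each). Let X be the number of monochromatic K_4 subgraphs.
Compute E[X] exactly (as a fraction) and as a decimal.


Let X = Σ_S X_S over the C(30, 4) = 27405 subsets S of size 4, where X_S = 1 if the K_4 on S is monochromatic.
For a fixed S, the K_4 on S has C(4, 2) = 6 edges. P[all 6 edges red] = (1/2)^6, and likewise for blue, so P[monochromatic] = 2·(1/2)^6 = 2^{1 − 6} = 1/32.
By linearity: E[X] = C(30, 4) · 2^{1 − 6} = 27405 · 1/32 = 27405/32.
Numerically: E[X] ≈ 856.40625.

E[X] = C(30,4)·2^(1−C(4,2)) = 27405/32 ≈ 856.40625.


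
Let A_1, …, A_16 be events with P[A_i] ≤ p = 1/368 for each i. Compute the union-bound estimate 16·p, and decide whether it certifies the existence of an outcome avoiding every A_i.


Union bound: P[∪_{i=1}^{16} A_i] ≤ Σ_i P[A_i] ≤ 16·p = 16·(1/368) = 1/23.
Numerically: 1/23 ≈ 0.04348.
Is 1/23 < 1? YES.
Since P[∪ A_i] ≤ 1/23 < 1, the complement has P[∩ A_i^c] ≥ 1 − 1/23 = 22/23 > 0, so some outcome avoids every A_i.

16·p = 1/23 ≈ 0.04348; existence CERTIFIED by the union bound.


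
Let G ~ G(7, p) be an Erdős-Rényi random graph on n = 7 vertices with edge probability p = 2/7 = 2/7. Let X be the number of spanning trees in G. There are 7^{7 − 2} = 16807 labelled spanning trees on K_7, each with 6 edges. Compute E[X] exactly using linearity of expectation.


K_7 has 7^{7 − 2} = 16807 labelled spanning trees.
For each such spanning tree H, let X_H = 1 if all 6 edges of H are present in G. Then P[X_H = 1] = p^{6} = (2/7)^{6} = 64/117649.
By linearity: E[X] = Σ_H E[X_H] = 16807 · p^{6} = 16807 · 64/117649 = 64/7.
Numerically: E[X] ≈ 9.143.

E[X] = 16807 · (2/7)^{6} = 64/7 ≈ 9.143.


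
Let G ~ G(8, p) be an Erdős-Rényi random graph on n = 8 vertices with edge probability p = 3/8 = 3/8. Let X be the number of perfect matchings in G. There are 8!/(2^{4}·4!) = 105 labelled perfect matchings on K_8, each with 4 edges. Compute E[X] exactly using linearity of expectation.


K_8 has 8!/(2^{4}·4!) = 105 labelled perfect matchings.
For each such perfect matching H, let X_H = 1 if all 4 edges of H are present in G. Then P[X_H = 1] = p^{4} = (3/8)^{4} = 81/4096.
By linearity of expectation: E[X] = Σ_H E[X_H] = 105 · p^{4} = 105 · 81/4096 = 8505/4096.
Numerically: E[X] ≈ 2.0764.

E[X] = 105 · (3/8)^{4} = 8505/4096 ≈ 2.0764.


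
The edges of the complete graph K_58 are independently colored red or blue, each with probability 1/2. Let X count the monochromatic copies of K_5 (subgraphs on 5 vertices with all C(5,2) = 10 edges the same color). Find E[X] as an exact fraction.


Let X = Σ_S X_S over the C(58, 5) = 4582116 subsets S of size 5, where X_S = 1 if the K_5 on S is monochromatic.
For a fixed S, the K_5 on S has C(5, 2) = 10 edges. P[all 10 edges red] = (1/2)^10, and likewise for blue, so P[monochromatic] = 2·(1/2)^10 = 2^{1 − 10} = 1/512.
Summing: E[X] = C(58, 5) · 2^{1 − 10} = 4582116 · 1/512 = 1145529/128.
Numerically: E[X] ≈ 8949.4453.

E[X] = C(58,5)·2^(1−C(5,2)) = 1145529/128 ≈ 8949.4453.


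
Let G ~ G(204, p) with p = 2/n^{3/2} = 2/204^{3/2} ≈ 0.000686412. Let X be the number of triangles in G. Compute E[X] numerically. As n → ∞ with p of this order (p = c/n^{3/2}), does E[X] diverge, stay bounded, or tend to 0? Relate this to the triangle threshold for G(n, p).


Number of potential triangles: C(204, 3) = 1394204.
Each occurs with probability p³ ≈ (0.000686412)³ ≈ 3.23410588e-10.
By linearity: E[X] = C(204, 3)·p³ ≈ 1394204 · 3.23410588e-10 ≈ 0.000451.
Since α = 3/2 > 1, p = c/n^{3/2} = o(1/n) is below the triangle threshold p ~ 1/n. Asymptotically E[X] ~ (c³/6)·n^{3(1−α)} = (2³/6)·n^{-1.5} → 0, so by Markov's inequality G has no triangles w.h.p.

E[X] ≈ 0.000451; in regime p = Θ(1/n^{3/2}) E[X] tends to 0 (below the triangle threshold p ~ 1/n).


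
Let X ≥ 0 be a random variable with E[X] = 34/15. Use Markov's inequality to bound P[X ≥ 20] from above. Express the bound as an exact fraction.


μ = E[X] = 34/15, a = 20.
Markov: P[X ≥ 20] ≤ μ/a = (34/15)/20 = 17/150.
Numerically: ≈ 0.113.
(Since a = 20 > μ = 2.267, the bound 17/150 is < 1 and informative.)

P[X ≥ 20] ≤ 17/150 ≈ 0.113.


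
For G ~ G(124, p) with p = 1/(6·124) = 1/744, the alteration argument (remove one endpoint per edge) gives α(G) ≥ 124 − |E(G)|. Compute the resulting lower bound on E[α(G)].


E[|E(G)|] = C(124, 2)·p = 7626 · (1/744) = 41/4.
E[α(G)] ≥ n − E[|E(G)|] = 124 − 41/4 = 455/4.
Numerically: ≈ 113.7500.
(This is only a lower bound; the true E[α(G)] may be larger.)

E[α(G)] ≥ 455/4 ≈ 113.7500.


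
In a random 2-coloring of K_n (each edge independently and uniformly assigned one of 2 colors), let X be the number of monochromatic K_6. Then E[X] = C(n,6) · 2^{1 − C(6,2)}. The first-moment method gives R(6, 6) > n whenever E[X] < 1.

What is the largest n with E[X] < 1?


We need C(n, 6) · 2^{1 − 15} < 1, i.e. C(n, 6) < 2^{15 − 1} = 16384.
Check values of n near the boundary:
  n = 14: C(14, 6) = 3003; 3003 < 16384? YES
  n = 15: C(15, 6) = 5005; 5005 < 16384? YES
  n = 16: C(16, 6) = 8008; 8008 < 16384? YES
  n = 17: C(17, 6) = 12376; 12376 < 16384? YES
  n = 18: C(18, 6) = 18564; 18564 < 16384? NO
The largest n with C(n, 6) < 16384 is n = 17 (where E[X] = 1547/2048 ≈ 0.7553711). Hence R(6, 6) > 17, i.e. R(6, 6) ≥ 18.

Largest n = 17; hence R(6, 6) > 17.


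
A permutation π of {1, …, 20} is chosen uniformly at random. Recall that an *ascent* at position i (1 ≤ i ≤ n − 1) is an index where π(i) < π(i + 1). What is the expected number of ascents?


Write X = Σ X_I over i = 1, …, 19, with X_I the indicator of one ascent.
There are 19 indicators.
For each fixed i, the pair (π(i), π(i+1)) is a uniformly random ordered pair of distinct values from {1, …, 20}; by symmetry P[π(i) < π(i+1)] = 1/2.
By linearity: E[X] = 19 · (1/2) = (20 − 1) · (1/2) = 19/2 ≈ 9.5000.

E[X] = 19/2 = 9.5000.


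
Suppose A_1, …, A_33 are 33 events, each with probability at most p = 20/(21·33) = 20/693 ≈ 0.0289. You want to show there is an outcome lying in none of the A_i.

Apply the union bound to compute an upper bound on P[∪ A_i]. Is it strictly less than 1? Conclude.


Union bound: P[∪_{i=1}^{33} A_i] ≤ Σ_i P[A_i] ≤ 33·p = 33·(20/693) = 20/21.
Numerically: 20/21 ≈ 0.9524.
Is 20/21 < 1? YES.
Since P[∪ A_i] ≤ 20/21 < 1, the complement has P[∩ A_i^c] ≥ 1 − 20/21 = 1/21 > 0, so some outcome avoids every A_i.

33·p = 20/21 ≈ 0.9524; existence CERTIFIED by the union bound.


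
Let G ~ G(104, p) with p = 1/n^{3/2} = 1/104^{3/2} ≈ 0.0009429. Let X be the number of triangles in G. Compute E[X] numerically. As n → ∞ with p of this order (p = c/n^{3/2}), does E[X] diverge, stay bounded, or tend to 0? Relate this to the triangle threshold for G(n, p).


Number of potential triangles: C(104, 3) = 182104.
Each occurs with probability p³ ≈ (0.0009429)³ ≈ 8.382045e-10.
By linearity: E[X] = C(104, 3)·p³ ≈ 182104 · 8.382045e-10 ≈ 0.0002.
Since α = 3/2 > 1, p = c/n^{3/2} = o(1/n) is below the triangle threshold p ~ 1/n. Asymptotically E[X] ~ (c³/6)·n^{3(1−α)} = (1³/6)·n^{-1.5} → 0, so by Markov's inequality G has no triangles w.h.p.

E[X] ≈ 0.0002; in regime p = Θ(1/n^{3/2}) E[X] tends to 0 (below the triangle threshold p ~ 1/n).


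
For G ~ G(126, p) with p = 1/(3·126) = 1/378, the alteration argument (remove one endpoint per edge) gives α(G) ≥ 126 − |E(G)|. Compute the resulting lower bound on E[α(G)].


E[|E(G)|] = C(126, 2)·p = 7875 · (1/378) = 125/6.
E[α(G)] ≥ n − E[|E(G)|] = 126 − 125/6 = 631/6.
Numerically: ≈ 105.166667.
(This is only a lower bound; the true E[α(G)] may be larger.)

E[α(G)] ≥ 631/6 ≈ 105.166667.


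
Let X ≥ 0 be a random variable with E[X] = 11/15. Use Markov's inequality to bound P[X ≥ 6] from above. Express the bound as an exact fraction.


μ = E[X] = 11/15, a = 6.
Markov: P[X ≥ 6] ≤ μ/a = (11/15)/6 = 11/90.
Numerically: ≈ 0.12222.
(Since a = 6 > μ = 0.73333, the bound 11/90 is < 1 and informative.)

P[X ≥ 6] ≤ 11/90 ≈ 0.12222.


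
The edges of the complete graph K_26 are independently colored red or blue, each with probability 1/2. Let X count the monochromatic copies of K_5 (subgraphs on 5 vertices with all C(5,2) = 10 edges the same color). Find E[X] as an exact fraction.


Let X = Σ_S X_S over the C(26, 5) = 65780 subsets S of size 5, where X_S = 1 if the K_5 on S is monochromatic.
For a fixed S, the K_5 on S has C(5, 2) = 10 edges. P[all 10 edges red] = (1/2)^10, and likewise for blue, so P[monochromatic] = 2·(1/2)^10 = 2^{1 − 10} = 1/512.
Summing: E[X] = C(26, 5) · 2^{1 − 10} = 65780 · 1/512 = 16445/128.
Numerically: E[X] ≈ 128.47656.

E[X] = C(26,5)·2^(1−C(5,2)) = 16445/128 ≈ 128.47656.


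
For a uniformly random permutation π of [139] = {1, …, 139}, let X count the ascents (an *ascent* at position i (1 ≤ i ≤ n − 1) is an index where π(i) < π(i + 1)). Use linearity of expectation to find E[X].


Write X = Σ X_I over i = 1, …, 138, with X_I the indicator of one ascent.
There are 138 indicators.
For each fixed i, the pair (π(i), π(i+1)) is a uniformly random ordered pair of distinct values from {1, …, 139}; by symmetry P[π(i) < π(i+1)] = 1/2.
By linearity: E[X] = 138 · (1/2) = (139 − 1) · (1/2) = 69 ≈ 69.0000.

E[X] = 69 = 69.0000.


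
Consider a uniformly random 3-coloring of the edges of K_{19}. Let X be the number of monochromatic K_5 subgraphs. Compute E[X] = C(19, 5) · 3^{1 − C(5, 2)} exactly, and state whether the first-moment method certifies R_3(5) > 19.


E[X] = C(19, 5) · 3^{1 − 10} = 11628 · 3^{−9} = 11628/19683.
As a reduced fraction: E[X] = 1292/2187 ≈ 0.59076.
Is E[X] < 1? YES.
Since E[X] < 1, there exists a 3-coloring of K_{19} with no monochromatic K_5; hence R_3(5) > 19.

E[X] = 1292/2187 ≈ 0.59076; E[X] < 1, so R_3(5) > 19.


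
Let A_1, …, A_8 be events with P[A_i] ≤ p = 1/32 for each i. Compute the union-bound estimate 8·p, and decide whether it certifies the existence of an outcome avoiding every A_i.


Union bound: P[∪_{i=1}^{8} A_i] ≤ Σ_i P[A_i] ≤ 8·p = 8·(1/32) = 1/4.
Numerically: 1/4 ≈ 0.25000.
Is 1/4 < 1? YES.
Since P[∪ A_i] ≤ 1/4 < 1, the complement has P[∩ A_i^c] ≥ 1 − 1/4 = 3/4 > 0, so some outcome avoids every A_i.

8·p = 1/4 ≈ 0.25000; existence CERTIFIED by the union bound.


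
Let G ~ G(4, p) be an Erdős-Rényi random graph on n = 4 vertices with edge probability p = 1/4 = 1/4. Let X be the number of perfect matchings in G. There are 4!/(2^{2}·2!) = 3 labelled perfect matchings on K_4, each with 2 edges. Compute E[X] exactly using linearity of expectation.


K_4 has 4!/(2^{2}·2!) = 3 labelled perfect matchings.
For each such perfect matching H, let X_H = 1 if all 2 edges of H are present in G. Then P[X_H = 1] = p^{2} = (1/4)^{2} = 1/16.
By linearity of expectation: E[X] = Σ_H E[X_H] = 3 · p^{2} = 3 · 1/16 = 3/16.
Numerically: E[X] ≈ 0.1875.

E[X] = 3 · (1/4)^{2} = 3/16 ≈ 0.1875.


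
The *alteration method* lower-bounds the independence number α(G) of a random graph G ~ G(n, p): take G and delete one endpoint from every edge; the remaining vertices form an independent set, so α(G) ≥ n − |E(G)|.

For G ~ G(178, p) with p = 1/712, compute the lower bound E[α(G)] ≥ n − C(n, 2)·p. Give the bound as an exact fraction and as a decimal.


E[|E(G)|] = C(178, 2)·p = 15753 · (1/712) = 177/8.
E[α(G)] ≥ n − E[|E(G)|] = 178 − 177/8 = 1247/8.
Numerically: ≈ 155.87500.
(This is only a lower bound; the true E[α(G)] may be larger.)

E[α(G)] ≥ 1247/8 ≈ 155.87500.


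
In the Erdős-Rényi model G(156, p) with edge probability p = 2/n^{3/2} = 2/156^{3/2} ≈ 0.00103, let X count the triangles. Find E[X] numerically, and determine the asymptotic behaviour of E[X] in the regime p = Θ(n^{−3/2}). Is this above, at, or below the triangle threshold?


Number of potential triangles: C(156, 3) = 620620.
Each occurs with probability p³ ≈ (0.00103)³ ≈ 1.08151e-09.
By linearity: E[X] = C(156, 3)·p³ ≈ 620620 · 1.08151e-09 ≈ 0.001.
Since α = 3/2 > 1, p = c/n^{3/2} = o(1/n) is below the triangle threshold p ~ 1/n. Asymptotically E[X] ~ (c³/6)·n^{3(1−α)} = (2³/6)·n^{-1.5} → 0, so by Markov's inequality G has no triangles w.h.p.

E[X] ≈ 0.001; in regime p = Θ(1/n^{3/2}) E[X] tends to 0 (below the triangle threshold p ~ 1/n).


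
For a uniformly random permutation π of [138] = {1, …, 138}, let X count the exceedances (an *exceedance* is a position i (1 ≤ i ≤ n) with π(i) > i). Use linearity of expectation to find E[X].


Write X = Σ_{i=1}^{138} X_i, where X_i = 1_{π(i) > i}.
For each fixed i, π(i) is uniform over {1, …, 138} (marginal of a uniform permutation), so P[π(i) > i] = (n − i)/n. Summing: Σ_{i=1}^{138} (n − i)/n = (0 + 1 + … + 137)/138 = 138(138 − 1)/(2·138) = (138 − 1)/2.
Hence E[X] = Σ_{i=1}^{138} (138 − i)/138 = 137/2 ≈ 68.500.

E[X] = 137/2 = 68.500.


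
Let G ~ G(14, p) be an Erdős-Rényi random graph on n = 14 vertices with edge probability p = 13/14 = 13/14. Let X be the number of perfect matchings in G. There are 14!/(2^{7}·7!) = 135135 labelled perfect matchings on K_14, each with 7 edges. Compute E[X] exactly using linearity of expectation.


K_14 has 14!/(2^{7}·7!) = 135135 labelled perfect matchings.
For each such perfect matching H, let X_H = 1 if all 7 edges of H are present in G. Then P[X_H = 1] = p^{7} = (13/14)^{7} = 62748517/105413504.
By linearity: E[X] = Σ_H E[X_H] = 135135 · p^{7} = 135135 · 62748517/105413504 = 1211360120685/15059072.
Numerically: E[X] ≈ 8.044e+04.

E[X] = 135135 · (13/14)^{7} = 1211360120685/15059072 ≈ 8.044e+04.


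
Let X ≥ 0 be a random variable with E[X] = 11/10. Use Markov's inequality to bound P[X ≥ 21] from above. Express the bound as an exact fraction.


μ = E[X] = 11/10, a = 21.
Markov: P[X ≥ 21] ≤ μ/a = (11/10)/21 = 11/210.
Numerically: ≈ 0.0524.
(Since a = 21 > μ = 1.1000, the bound 11/210 is < 1 and informative.)

P[X ≥ 21] ≤ 11/210 ≈ 0.0524.


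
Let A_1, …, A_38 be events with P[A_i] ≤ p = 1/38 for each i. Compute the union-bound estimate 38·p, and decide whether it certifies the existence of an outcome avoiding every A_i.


Union bound: P[∪_{i=1}^{38} A_i] ≤ Σ_i P[A_i] ≤ 38·p = 38·(1/38) = 1.
Numerically: 1 ≈ 1.0000000.
Is 1 < 1? NO.
Since the bound 1 is ≥ 1, the union bound is uninformative here; it does NOT by itself certify existence.

38·p = 1 ≈ 1.0000000; existence NOT certified by the union bound.


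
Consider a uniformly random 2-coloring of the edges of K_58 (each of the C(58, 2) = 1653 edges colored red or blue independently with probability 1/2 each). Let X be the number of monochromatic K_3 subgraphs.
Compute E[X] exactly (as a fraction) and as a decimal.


Let X = Σ_S X_S over the C(58, 3) = 30856 subsets S of size 3, where X_S = 1 if the K_3 on S is monochromatic.
For a fixed S, the K_3 on S has C(3, 2) = 3 edges. P[all 3 edges red] = (1/2)^3, and likewise for blue, so P[monochromatic] = 2·(1/2)^3 = 2^{1 − 3} = 1/4.
Summing: E[X] = C(58, 3) · 2^{1 − 3} = 30856 · 1/4 = 7714.
Numerically: E[X] ≈ 7714.000.

E[X] = C(58,3)·2^(1−C(3,2)) = 7714 ≈ 7714.000.


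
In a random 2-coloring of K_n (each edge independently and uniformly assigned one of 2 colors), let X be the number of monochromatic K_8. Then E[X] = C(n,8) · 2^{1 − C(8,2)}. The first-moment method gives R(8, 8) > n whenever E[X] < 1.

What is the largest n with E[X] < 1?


We need C(n, 8) · 2^{1 − 28} < 1, i.e. C(n, 8) < 2^{28 − 1} = 134217728.
Check values of n near the boundary:
  n = 36: C(36, 8) = 30260340; 30260340 < 134217728? YES
  n = 37: C(37, 8) = 38608020; 38608020 < 134217728? YES
  n = 38: C(38, 8) = 48903492; 48903492 < 134217728? YES
  n = 39: C(39, 8) = 61523748; 61523748 < 134217728? YES
  n = 40: C(40, 8) = 76904685; 76904685 < 134217728? YES
  n = 41: C(41, 8) = 95548245; 95548245 < 134217728? YES
  n = 42: C(42, 8) = 118030185; 118030185 < 134217728? YES
  n = 43: C(43, 8) = 145008513; 145008513 < 134217728? NO
The largest n with C(n, 8) < 134217728 is n = 42 (where E[X] = 118030185/134217728 ≈ 0.879). Hence R(8, 8) > 42, i.e. R(8, 8) ≥ 43.

Largest n = 42; hence R(8, 8) > 42.


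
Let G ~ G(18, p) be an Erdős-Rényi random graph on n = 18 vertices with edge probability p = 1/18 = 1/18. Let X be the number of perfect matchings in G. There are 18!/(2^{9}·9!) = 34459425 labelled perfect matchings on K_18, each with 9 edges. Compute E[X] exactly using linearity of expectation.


K_18 has 18!/(2^{9}·9!) = 34459425 labelled perfect matchings.
For each such perfect matching H, let X_H = 1 if all 9 edges of H are present in G. Then P[X_H = 1] = p^{9} = (1/18)^{9} = 1/198359290368.
Summing the indicators: E[X] = Σ_H E[X_H] = 34459425 · p^{9} = 34459425 · 1/198359290368 = 425425/2448880128.
Numerically: E[X] ≈ 0.00017372.

E[X] = 34459425 · (1/18)^{9} = 425425/2448880128 ≈ 0.00017372.


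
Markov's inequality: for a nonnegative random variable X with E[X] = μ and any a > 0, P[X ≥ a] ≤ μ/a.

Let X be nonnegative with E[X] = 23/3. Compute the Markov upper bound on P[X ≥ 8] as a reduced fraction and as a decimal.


μ = E[X] = 23/3, a = 8.
Markov: P[X ≥ 8] ≤ μ/a = (23/3)/8 = 23/24.
Numerically: ≈ 0.958333.
(Since a = 8 > μ = 7.666667, the bound 23/24 is < 1 and informative.)

P[X ≥ 8] ≤ 23/24 ≈ 0.958333.


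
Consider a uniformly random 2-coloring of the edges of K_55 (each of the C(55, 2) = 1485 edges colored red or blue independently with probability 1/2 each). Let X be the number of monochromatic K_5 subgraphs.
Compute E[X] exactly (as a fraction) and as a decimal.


Let X = Σ_S X_S over the C(55, 5) = 3478761 subsets S of size 5, where X_S = 1 if the K_5 on S is monochromatic.
For a fixed S, the K_5 on S has C(5, 2) = 10 edges. P[all 10 edges red] = (1/2)^10, and likewise for blue, so P[monochromatic] = 2·(1/2)^10 = 2^{1 − 10} = 1/512.
By linearity of expectation: E[X] = C(55, 5) · 2^{1 − 10} = 3478761 · 1/512 = 3478761/512.
Numerically: E[X] ≈ 6794.455078.

E[X] = C(55,5)·2^(1−C(5,2)) = 3478761/512 ≈ 6794.455078.


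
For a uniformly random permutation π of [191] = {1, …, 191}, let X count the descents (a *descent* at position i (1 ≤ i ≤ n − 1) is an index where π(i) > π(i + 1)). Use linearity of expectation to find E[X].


Write X = Σ X_I over i = 1, …, 190, with X_I the indicator of one descent.
There are 190 indicators.
For each fixed i, the pair (π(i), π(i+1)) is a uniformly random ordered pair of distinct values from {1, …, 191}; by symmetry P[π(i) > π(i+1)] = 1/2.
By linearity: E[X] = 190 · (1/2) = (191 − 1) · (1/2) = 95 ≈ 95.0000.

E[X] = 95 = 95.0000.


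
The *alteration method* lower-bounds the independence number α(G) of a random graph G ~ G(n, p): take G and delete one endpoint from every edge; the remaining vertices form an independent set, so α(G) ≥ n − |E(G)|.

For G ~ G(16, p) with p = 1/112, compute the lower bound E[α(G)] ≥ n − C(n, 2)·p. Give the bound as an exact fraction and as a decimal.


E[|E(G)|] = C(16, 2)·p = 120 · (1/112) = 15/14.
E[α(G)] ≥ n − E[|E(G)|] = 16 − 15/14 = 209/14.
Numerically: ≈ 14.928571.
(This is only a lower bound; the true E[α(G)] may be larger.)

E[α(G)] ≥ 209/14 ≈ 14.928571.


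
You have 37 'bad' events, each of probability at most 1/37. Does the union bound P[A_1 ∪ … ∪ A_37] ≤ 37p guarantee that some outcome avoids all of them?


Union bound: P[∪_{i=1}^{37} A_i] ≤ Σ_i P[A_i] ≤ 37·p = 37·(1/37) = 1.
Numerically: 1 ≈ 1.000000.
Is 1 < 1? NO.
Since the bound 1 is ≥ 1, the union bound is uninformative here; it does NOT by itself certify existence.

37·p = 1 ≈ 1.000000; existence NOT certified by the union bound.


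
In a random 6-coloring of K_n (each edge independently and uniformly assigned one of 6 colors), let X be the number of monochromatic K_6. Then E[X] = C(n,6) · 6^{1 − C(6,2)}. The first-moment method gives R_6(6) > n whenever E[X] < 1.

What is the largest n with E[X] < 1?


We need C(n, 6) · 6^{1 − 15} < 1, i.e. C(n, 6) < 6^{15 − 1} = 78364164096.
Check values of n near the boundary:
  n = 193: C(193, 6) = 66364016544; 66364016544 < 78364164096? YES
  n = 194: C(194, 6) = 68482017072; 68482017072 < 78364164096? YES
  n = 195: C(195, 6) = 70656049360; 70656049360 < 78364164096? YES
  n = 196: C(196, 6) = 72887293024; 72887293024 < 78364164096? YES
  n = 197: C(197, 6) = 75176946208; 75176946208 < 78364164096? YES
  n = 198: C(198, 6) = 77526225777; 77526225777 < 78364164096? YES
  n = 199: C(199, 6) = 79936367511; 79936367511 < 78364164096? NO
The largest n with C(n, 6) < 78364164096 is n = 198 (where E[X] = 25842075259/26121388032 ≈ 0.989307). Hence R_6(6) > 198, i.e. R_6(6) ≥ 199.

Largest n = 198; hence R_6(6) > 198.


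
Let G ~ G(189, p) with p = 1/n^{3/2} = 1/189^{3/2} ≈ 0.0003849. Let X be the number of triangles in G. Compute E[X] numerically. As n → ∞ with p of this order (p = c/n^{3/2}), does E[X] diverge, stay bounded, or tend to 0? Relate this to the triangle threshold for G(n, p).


Number of potential triangles: C(189, 3) = 1107414.
Each occurs with probability p³ ≈ (0.0003849)³ ≈ 5.700617e-11.
By linearity: E[X] = C(189, 3)·p³ ≈ 1107414 · 5.700617e-11 ≈ 0.0001.
Since α = 3/2 > 1, p = c/n^{3/2} = o(1/n) is below the triangle threshold p ~ 1/n. Asymptotically E[X] ~ (c³/6)·n^{3(1−α)} = (1³/6)·n^{-1.5} → 0, so by Markov's inequality G has no triangles w.h.p.

E[X] ≈ 0.0001; in regime p = Θ(1/n^{3/2}) E[X] tends to 0 (below the triangle threshold p ~ 1/n).


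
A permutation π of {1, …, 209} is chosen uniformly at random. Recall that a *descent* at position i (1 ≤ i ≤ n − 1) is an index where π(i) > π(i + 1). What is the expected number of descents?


Write X = Σ X_I over i = 1, …, 208, with X_I the indicator of one descent.
There are 208 indicators.
For each fixed i, the pair (π(i), π(i+1)) is a uniformly random ordered pair of distinct values from {1, …, 209}; by symmetry P[π(i) > π(i+1)] = 1/2.
By linearity: E[X] = 208 · (1/2) = (209 − 1) · (1/2) = 104 ≈ 104.000000.

E[X] = 104 = 104.000000.
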